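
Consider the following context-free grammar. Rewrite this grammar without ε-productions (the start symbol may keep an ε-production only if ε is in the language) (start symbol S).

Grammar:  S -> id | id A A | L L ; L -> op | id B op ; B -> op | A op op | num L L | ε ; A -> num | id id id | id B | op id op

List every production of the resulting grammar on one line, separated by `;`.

S -> id | id A A | L L; L -> op | id B op | id op; B -> op | A op op | num L L; A -> num | id id id | id B | id | op id op

The nullable symbols are {B}.
ε ∉ L(G), so no ε-production is kept.
For each production, add variants omitting each subset of nullable occurrences: L → id B op gives id B op | id op. A → id B gives id B | id.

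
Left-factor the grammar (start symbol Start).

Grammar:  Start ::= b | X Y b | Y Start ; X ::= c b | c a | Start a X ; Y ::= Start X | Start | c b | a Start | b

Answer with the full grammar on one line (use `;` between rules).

X has alternatives sharing prefix 'c': factor to X → c X1 with X1 → b | a.
Y has alternatives sharing prefix 'Start': factor to Y → Start Y1 with Y1 → X | ε.

Start ::= b | X Y b | Y Start; X ::= Start a X | c X1; Y ::= c b | a Start | b | Start Y1; X1 ::= b | a; Y1 ::= X | ε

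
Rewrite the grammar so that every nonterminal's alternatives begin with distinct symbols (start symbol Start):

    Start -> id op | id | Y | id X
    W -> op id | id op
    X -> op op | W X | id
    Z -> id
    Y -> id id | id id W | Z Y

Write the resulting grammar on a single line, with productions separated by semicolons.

Start has alternatives sharing prefix 'id': factor to Start → id Start1 with Start1 → op | ε | X.
Y has alternatives sharing prefix 'id id': factor to Y → id id Y1 with Y1 → ε | W.

Start -> Y | id Start1; W -> op id | id op; X -> op op | W X | id; Z -> id; Y -> Z Y | id id Y1; Start1 -> op | ε | X; Y1 -> ε | W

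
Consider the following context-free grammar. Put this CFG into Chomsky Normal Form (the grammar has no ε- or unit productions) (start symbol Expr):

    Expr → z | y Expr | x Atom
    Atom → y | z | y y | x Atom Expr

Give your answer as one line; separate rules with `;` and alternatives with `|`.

Introduce a nonterminal for each terminal appearing in a rule of length ≥ 2: X1 → y, X2 → x.
Binarize each right-hand side of length ≥ 3 by chaining fresh nonterminals (Y1, Y2, …): affected rules were Atom → X2 Atom Expr.

Expr → z | X1 Expr | X2 Atom; Atom → y | z | X1 X1 | X2 Y1; X1 → y; X2 → x; Y1 → Atom Expr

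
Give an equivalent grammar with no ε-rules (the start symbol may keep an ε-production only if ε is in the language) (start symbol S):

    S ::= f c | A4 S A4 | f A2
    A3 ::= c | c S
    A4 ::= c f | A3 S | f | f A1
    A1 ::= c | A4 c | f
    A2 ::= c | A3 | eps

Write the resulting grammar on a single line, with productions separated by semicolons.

Nullable nonterminals: {A2}.
ε ∉ L(G), so no ε-production is kept.
For each production, add variants omitting each subset of nullable occurrences: S → f A2 gives f A2 | f.

S ::= f c | A4 S A4 | f A2 | f; A3 ::= c | c S; A4 ::= c f | A3 S | f | f A1; A1 ::= c | A4 c | f; A2 ::= c | A3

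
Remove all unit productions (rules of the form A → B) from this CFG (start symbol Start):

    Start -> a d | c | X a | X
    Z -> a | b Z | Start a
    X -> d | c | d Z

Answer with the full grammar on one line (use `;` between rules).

Start -> a d | c | X a | d | d Z; Z -> a | b Z | Start a; X -> d | c | d Z

Unit pairs: Start ⇒* {X}.
Replace each nonterminal's rules with the union of the non-unit rules of every nonterminal it unit-derives.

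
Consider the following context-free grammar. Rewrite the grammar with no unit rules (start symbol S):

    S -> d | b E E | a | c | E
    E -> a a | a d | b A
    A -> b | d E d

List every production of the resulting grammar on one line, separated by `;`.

Unit pairs: S ⇒* {E}.
For every A with A ⇒* B via unit rules, add B's non-unit alternatives to A; then delete every rule of the form X → Y.

S -> a a | a d | b A | d | b E E | a | c; E -> a a | a d | b A; A -> b | d E d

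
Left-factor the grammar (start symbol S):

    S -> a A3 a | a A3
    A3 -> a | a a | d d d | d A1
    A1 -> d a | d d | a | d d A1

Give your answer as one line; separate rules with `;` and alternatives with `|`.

S has alternatives sharing prefix 'a A3': factor to S → a A3 S' with S' → a | ε.
A3 has alternatives sharing prefix 'a': factor to A3 → a A3' with A3' → ε | a.
A3 has alternatives sharing prefix 'd': factor to A3 → d A3'' with A3'' → d d | A1.
A1 has alternatives sharing prefix 'd': factor to A1 → d A1' with A1' → a | d | d A1.
A1' has alternatives sharing prefix 'd': factor to A1' → d A1'' with A1'' → ε | A1.

S -> a A3 S'; A3 -> a A3' | d A3''; A1 -> a | d A1'; S' -> a | ε; A3' -> ε | a; A3'' -> d d | A1; A1' -> a | d A1''; A1'' -> ε | A1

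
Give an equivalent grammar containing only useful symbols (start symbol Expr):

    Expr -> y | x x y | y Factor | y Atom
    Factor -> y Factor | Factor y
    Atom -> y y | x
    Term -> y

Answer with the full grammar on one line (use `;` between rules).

Expr -> y | x x y | y Atom; Atom -> y y | x

Generating nonterminals: {Atom, Expr, Term}.
Reachable from Expr after that: {Atom, Expr}.
Removed useless symbols: {Factor, Term} and every production mentioning them.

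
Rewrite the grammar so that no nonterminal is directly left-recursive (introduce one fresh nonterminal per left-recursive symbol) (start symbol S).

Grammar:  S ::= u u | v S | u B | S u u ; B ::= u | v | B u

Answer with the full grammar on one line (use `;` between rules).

Directly left-recursive nonterminals: S, B.
For S: α = {u u}, β = {u u, v S, u B}. Rewrite as S → β S' and S' → α S' | ε.
For B: α = {u}, β = {u, v}. Rewrite as B → β B' and B' → α B' | ε.

S ::= u u S' | v S S' | u B S'; B ::= u B' | v B'; S' ::= u u S' | ε; B' ::= u B' | ε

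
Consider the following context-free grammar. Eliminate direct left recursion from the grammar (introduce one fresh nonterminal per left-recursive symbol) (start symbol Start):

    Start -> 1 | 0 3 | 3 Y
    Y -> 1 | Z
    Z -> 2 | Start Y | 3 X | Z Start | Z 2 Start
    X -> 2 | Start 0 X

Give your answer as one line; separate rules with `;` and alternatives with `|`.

Left recursion appears on Z.
For Z: α = {Start, 2 Start}, β = {2, Start Y, 3 X}. Rewrite as Z → β Z1 and Z1 → α Z1 | ε.

Start -> 1 | 0 3 | 3 Y; Y -> 1 | Z; Z -> 2 Z1 | Start Y Z1 | 3 X Z1; X -> 2 | Start 0 X; Z1 -> Start Z1 | 2 Start Z1 | ε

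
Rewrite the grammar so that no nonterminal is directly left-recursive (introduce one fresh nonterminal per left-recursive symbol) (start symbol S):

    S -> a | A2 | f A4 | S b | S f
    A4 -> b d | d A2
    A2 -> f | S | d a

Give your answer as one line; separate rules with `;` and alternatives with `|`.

S -> a S' | A2 S' | f A4 S'; A4 -> b d | d A2; A2 -> f | S | d a; S' -> b S' | f S' | ε

S is directly left-recursive.
For S: α = {b, f}, β = {a, A2, f A4}. Rewrite as S → β S' and S' → α S' | ε.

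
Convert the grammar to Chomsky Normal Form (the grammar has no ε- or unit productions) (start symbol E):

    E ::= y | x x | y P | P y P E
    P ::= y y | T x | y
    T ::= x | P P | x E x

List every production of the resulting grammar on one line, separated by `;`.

E ::= y | X1 X1 | X2 P | P Y1; P ::= X2 X2 | T X1 | y; T ::= x | P P | X1 Y3; X1 ::= x; X2 ::= y; Y1 ::= X2 Y2; Y2 ::= P E; Y3 ::= E X1

Introduce a nonterminal for each terminal appearing in a rule of length ≥ 2: X1 → x, X2 → y.
Binarize each right-hand side of length ≥ 3 by chaining fresh nonterminals (Y1, Y2, …): affected rules were E → P X2 P E; T → X1 E X1.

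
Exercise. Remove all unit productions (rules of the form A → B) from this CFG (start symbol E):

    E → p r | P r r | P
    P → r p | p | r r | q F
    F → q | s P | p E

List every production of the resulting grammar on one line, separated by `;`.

E → p r | P r r | r p | p | r r | q F; P → r p | p | r r | q F; F → q | s P | p E

Unit pairs: E ⇒* {P}.
Replace each nonterminal's rules with the union of the non-unit rules of every nonterminal it unit-derives.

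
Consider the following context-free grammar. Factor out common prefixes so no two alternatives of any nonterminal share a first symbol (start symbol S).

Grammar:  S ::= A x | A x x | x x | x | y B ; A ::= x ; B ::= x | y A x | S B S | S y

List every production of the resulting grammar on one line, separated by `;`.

S ::= y B | A x S' | x S''; A ::= x; B ::= x | y A x | S B'; S' ::= ε | x; S'' ::= x | ε; B' ::= B S | y

S has alternatives sharing prefix 'A x': factor to S → A x S' with S' → ε | x.
S has alternatives sharing prefix 'x': factor to S → x S'' with S'' → x | ε.
B has alternatives sharing prefix 'S': factor to B → S B' with B' → B S | y.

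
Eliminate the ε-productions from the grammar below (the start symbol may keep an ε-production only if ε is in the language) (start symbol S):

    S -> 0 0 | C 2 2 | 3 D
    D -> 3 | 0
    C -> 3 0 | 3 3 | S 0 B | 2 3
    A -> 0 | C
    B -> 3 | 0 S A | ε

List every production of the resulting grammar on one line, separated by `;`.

S -> 0 0 | C 2 2 | 3 D; D -> 3 | 0; C -> 3 0 | 3 3 | S 0 B | S 0 | 2 3; A -> 0 | C; B -> 3 | 0 S A

Nullable set = {B}.
ε ∉ L(G), so no ε-production is kept.
Expand every rule over subsets of its nullable positions: C → S 0 B gives S 0 B | S 0.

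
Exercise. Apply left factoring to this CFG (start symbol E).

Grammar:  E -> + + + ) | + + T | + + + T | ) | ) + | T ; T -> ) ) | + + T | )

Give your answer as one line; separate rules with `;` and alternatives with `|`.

E -> T | + + E' | ) E''; T -> + + T | ) T'; E' -> T | + E'''; E'' -> ε | +; T' -> ) | ε; E''' -> ) | T

E has alternatives sharing prefix '+ +': factor to E → + + E' with E' → + ) | T | + T.
E has alternatives sharing prefix ')': factor to E → ) E'' with E'' → ε | +.
T has alternatives sharing prefix ')': factor to T → ) T' with T' → ) | ε.
E' has alternatives sharing prefix '+': factor to E' → + E''' with E''' → ) | T.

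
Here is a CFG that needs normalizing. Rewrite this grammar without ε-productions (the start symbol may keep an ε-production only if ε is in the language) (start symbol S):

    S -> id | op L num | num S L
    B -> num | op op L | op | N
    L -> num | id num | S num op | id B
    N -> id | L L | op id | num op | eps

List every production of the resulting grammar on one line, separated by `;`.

Nullable nonterminals: {B, N}.
ε ∉ L(G), so no ε-production is kept.
Expand every rule over subsets of its nullable positions: L → id B gives id B | id.

S -> id | op L num | num S L; B -> num | op op L | op | N; L -> num | id num | S num op | id B | id; N -> id | L L | op id | num op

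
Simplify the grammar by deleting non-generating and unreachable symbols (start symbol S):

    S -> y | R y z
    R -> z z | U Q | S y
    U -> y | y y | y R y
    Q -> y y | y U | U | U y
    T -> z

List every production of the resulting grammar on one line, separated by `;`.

S -> y | R y z; R -> z z | U Q | S y; U -> y | y y | y R y; Q -> y y | y U | U | U y

Generating nonterminals: {Q, R, S, T, U}.
Reachable from S after that: {Q, R, S, U}.
Removed useless symbols: {T} and every production mentioning them.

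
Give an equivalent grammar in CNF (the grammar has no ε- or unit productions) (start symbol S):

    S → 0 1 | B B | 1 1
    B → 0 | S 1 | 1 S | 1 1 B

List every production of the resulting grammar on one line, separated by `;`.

Introduce a nonterminal for each terminal appearing in a rule of length ≥ 2: X1 → 0, X2 → 1.
Binarize each right-hand side of length ≥ 3 by chaining fresh nonterminals (Y1, Y2, …): affected rules were B → X2 X2 B.

S → X1 X2 | B B | X2 X2; B → 0 | S X2 | X2 S | X2 Y1; X1 → 0; X2 → 1; Y1 → X2 B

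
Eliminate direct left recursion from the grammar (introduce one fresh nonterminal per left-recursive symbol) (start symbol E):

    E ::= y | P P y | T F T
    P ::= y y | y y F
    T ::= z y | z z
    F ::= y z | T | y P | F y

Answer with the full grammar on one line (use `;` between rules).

Left recursion appears on F.
For F: α = {y}, β = {y z, T, y P}. Rewrite as F → β F' and F' → α F' | ε.

E ::= y | P P y | T F T; P ::= y y | y y F; T ::= z y | z z; F ::= y z F' | T F' | y P F'; F' ::= y F' | eps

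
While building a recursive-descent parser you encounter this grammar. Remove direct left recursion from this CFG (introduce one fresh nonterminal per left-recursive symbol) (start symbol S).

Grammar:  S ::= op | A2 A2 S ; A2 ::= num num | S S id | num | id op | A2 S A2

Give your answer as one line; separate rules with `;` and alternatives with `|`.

S ::= op | A2 A2 S; A2 ::= num num A2' | S S id A2' | num A2' | id op A2'; A2' ::= S A2 A2' | ε

Left recursion appears on A2.
For A2: α = {S A2}, β = {num num, S S id, num, id op}. Rewrite as A2 → β A2' and A2' → α A2' | ε.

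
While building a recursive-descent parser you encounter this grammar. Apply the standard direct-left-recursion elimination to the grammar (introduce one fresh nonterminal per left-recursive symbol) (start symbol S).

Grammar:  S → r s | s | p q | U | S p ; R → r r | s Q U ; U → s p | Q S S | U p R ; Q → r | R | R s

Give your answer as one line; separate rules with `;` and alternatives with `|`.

S → r s S' | s S' | p q S' | U S'; R → r r | s Q U; U → s p U' | Q S S U'; Q → r | R | R s; S' → p S' | ε; U' → p R U' | ε

Left recursion appears on S, U.
For S: α = {p}, β = {r s, s, p q, U}. Rewrite as S → β S' and S' → α S' | ε.
For U: α = {p R}, β = {s p, Q S S}. Rewrite as U → β U' and U' → α U' | ε.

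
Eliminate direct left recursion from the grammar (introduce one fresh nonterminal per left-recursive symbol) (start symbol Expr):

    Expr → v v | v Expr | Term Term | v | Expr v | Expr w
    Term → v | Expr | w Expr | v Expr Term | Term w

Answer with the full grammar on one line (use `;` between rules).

Expr → v v Expr1 | v Expr Expr1 | Term Term Expr1 | v Expr1; Term → v Term1 | Expr Term1 | w Expr Term1 | v Expr Term Term1; Expr1 → v Expr1 | w Expr1 | ε; Term1 → w Term1 | ε

Expr, Term are directly left-recursive.
For Expr: α = {v, w}, β = {v v, v Expr, Term Term, v}. Rewrite as Expr → β Expr1 and Expr1 → α Expr1 | ε.
For Term: α = {w}, β = {v, Expr, w Expr, v Expr Term}. Rewrite as Term → β Term1 and Term1 → α Term1 | ε.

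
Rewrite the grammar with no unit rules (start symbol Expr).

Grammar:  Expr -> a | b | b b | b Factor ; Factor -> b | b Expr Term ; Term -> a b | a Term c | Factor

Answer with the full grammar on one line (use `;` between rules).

Expr -> a | b | b b | b Factor; Factor -> b | b Expr Term; Term -> a b | a Term c | b | b Expr Term

Unit pairs: Term ⇒* {Factor}.
For every A with A ⇒* B via unit rules, add B's non-unit alternatives to A; then delete every rule of the form X → Y.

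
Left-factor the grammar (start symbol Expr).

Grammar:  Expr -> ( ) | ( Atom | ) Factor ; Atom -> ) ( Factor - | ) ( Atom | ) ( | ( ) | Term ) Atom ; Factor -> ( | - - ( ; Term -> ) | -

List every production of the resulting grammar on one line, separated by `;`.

Expr -> ) Factor | ( Expr1; Atom -> ( ) | Term ) Atom | ) ( Atom1; Factor -> ( | - - (; Term -> ) | -; Expr1 -> ) | Atom; Atom1 -> Factor - | Atom | ε

Expr has alternatives sharing prefix '(': factor to Expr → ( Expr1 with Expr1 → ) | Atom.
Atom has alternatives sharing prefix ') (': factor to Atom → ) ( Atom1 with Atom1 → Factor - | Atom | ε.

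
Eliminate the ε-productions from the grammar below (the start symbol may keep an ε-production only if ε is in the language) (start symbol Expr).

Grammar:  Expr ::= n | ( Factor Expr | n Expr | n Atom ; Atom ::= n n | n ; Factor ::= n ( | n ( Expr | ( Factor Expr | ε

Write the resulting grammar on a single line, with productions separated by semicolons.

Expr ::= n | ( Factor Expr | ( Expr | n Expr | n Atom; Atom ::= n n | n; Factor ::= n ( | n ( Expr | ( Factor Expr | ( Expr

The nullable symbols are {Factor}.
ε ∉ L(G), so no ε-production is kept.
For each production, add variants omitting each subset of nullable occurrences: Expr → ( Factor Expr gives ( Factor Expr | ( Expr. Factor → ( Factor Expr gives ( Factor Expr | ( Expr.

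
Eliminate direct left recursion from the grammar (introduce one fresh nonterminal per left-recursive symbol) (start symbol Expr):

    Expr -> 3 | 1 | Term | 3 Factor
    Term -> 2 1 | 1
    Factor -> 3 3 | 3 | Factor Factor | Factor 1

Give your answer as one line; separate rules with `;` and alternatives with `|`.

Factor is directly left-recursive.
For Factor: α = {Factor, 1}, β = {3 3, 3}. Rewrite as Factor → β Factor1 and Factor1 → α Factor1 | ε.

Expr -> 3 | 1 | Term | 3 Factor; Term -> 2 1 | 1; Factor -> 3 3 Factor1 | 3 Factor1; Factor1 -> Factor Factor1 | 1 Factor1 | ε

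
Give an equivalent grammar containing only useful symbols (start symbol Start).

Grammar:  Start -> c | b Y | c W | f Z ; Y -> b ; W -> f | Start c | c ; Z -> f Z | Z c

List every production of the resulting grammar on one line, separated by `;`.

Generating nonterminals: {Start, W, Y}.
Reachable from Start after that: {Start, W, Y}.
Removed useless symbols: {Z} and every production mentioning them.

Start -> c | b Y | c W; Y -> b; W -> f | Start c | c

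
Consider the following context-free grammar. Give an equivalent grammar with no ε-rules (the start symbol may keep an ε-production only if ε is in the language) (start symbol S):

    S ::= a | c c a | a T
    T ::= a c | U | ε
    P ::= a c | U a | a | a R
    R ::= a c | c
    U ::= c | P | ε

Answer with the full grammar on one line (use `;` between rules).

S ::= a | c c a | a T; T ::= a c | U; P ::= a c | U a | a | a R; R ::= a c | c; U ::= c | P

Nullable set = {T, U}.
ε ∉ L(G), so no ε-production is kept.
Expand every rule over subsets of its nullable positions: P → U a gives U a | a.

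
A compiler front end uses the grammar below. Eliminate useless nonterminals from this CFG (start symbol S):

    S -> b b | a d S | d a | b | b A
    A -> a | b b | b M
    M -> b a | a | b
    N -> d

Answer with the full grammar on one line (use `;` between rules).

Generating nonterminals: {A, M, N, S}.
Reachable from S after that: {A, M, S}.
Removed useless symbols: {N} and every production mentioning them.

S -> b b | a d S | d a | b | b A; A -> a | b b | b M; M -> b a | a | b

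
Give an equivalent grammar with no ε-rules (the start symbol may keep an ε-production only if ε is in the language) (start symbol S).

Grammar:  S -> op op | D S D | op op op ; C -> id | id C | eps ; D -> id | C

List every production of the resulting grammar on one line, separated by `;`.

Nullable set = {C, D}.
ε ∉ L(G), so no ε-production is kept.
Expand every rule over subsets of its nullable positions: S → D S D gives D S D | D S | S D.

S -> op op | D S D | D S | S D | op op op; C -> id | id C; D -> id | C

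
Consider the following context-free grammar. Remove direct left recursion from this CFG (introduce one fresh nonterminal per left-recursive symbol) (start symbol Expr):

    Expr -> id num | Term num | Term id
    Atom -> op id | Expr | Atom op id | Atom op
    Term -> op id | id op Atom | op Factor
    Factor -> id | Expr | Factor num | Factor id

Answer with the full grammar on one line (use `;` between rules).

Directly left-recursive nonterminals: Atom, Factor.
For Atom: α = {op id, op}, β = {op id, Expr}. Rewrite as Atom → β Atom1 and Atom1 → α Atom1 | ε.
For Factor: α = {num, id}, β = {id, Expr}. Rewrite as Factor → β Factor1 and Factor1 → α Factor1 | ε.

Expr -> id num | Term num | Term id; Atom -> op id Atom1 | Expr Atom1; Term -> op id | id op Atom | op Factor; Factor -> id Factor1 | Expr Factor1; Atom1 -> op id Atom1 | op Atom1 | epsilon; Factor1 -> num Factor1 | id Factor1 | epsilon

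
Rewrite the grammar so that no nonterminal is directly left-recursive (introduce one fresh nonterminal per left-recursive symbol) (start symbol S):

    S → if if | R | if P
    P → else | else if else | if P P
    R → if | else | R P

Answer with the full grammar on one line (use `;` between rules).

S → if if | R | if P; P → else | else if else | if P P; R → if R' | else R'; R' → P R' | eps

Left recursion appears on R.
For R: α = {P}, β = {if, else}. Rewrite as R → β R' and R' → α R' | ε.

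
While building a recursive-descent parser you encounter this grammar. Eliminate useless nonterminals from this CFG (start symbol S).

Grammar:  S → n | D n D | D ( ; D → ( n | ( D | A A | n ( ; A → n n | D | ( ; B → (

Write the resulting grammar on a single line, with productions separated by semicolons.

Generating nonterminals: {A, B, D, S}.
Reachable from S after that: {A, D, S}.
Removed useless symbols: {B} and every production mentioning them.

S → n | D n D | D (; D → ( n | ( D | A A | n (; A → n n | D | (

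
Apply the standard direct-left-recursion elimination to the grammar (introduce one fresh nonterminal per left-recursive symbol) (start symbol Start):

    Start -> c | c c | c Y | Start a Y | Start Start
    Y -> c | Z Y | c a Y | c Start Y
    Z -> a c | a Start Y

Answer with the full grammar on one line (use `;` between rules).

Directly left-recursive nonterminal: Start.
For Start: α = {a Y, Start}, β = {c, c c, c Y}. Rewrite as Start → β Start1 and Start1 → α Start1 | ε.

Start -> c Start1 | c c Start1 | c Y Start1; Y -> c | Z Y | c a Y | c Start Y; Z -> a c | a Start Y; Start1 -> a Y Start1 | Start Start1 | ε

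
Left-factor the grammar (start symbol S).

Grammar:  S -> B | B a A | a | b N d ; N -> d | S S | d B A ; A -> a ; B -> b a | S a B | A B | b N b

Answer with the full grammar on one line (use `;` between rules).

S -> a | b N d | B S'; N -> S S | d N'; A -> a; B -> S a B | A B | b B'; S' -> ε | a A; N' -> ε | B A; B' -> a | N b

S has alternatives sharing prefix 'B': factor to S → B S' with S' → ε | a A.
N has alternatives sharing prefix 'd': factor to N → d N' with N' → ε | B A.
B has alternatives sharing prefix 'b': factor to B → b B' with B' → a | N b.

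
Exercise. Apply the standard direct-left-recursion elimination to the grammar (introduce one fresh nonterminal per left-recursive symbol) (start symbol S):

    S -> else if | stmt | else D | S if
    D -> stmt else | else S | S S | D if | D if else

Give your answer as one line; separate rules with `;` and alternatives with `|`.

S -> else if S' | stmt S' | else D S'; D -> stmt else D' | else S D' | S S D'; S' -> if S' | ε; D' -> if D' | if else D' | ε

Directly left-recursive nonterminals: S, D.
For S: α = {if}, β = {else if, stmt, else D}. Rewrite as S → β S' and S' → α S' | ε.
For D: α = {if, if else}, β = {stmt else, else S, S S}. Rewrite as D → β D' and D' → α D' | ε.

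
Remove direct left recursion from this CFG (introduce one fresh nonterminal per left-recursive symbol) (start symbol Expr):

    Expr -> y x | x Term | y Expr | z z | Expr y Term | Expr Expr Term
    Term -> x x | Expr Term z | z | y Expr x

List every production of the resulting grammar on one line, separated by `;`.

Expr is directly left-recursive.
For Expr: α = {y Term, Expr Term}, β = {y x, x Term, y Expr, z z}. Rewrite as Expr → β Expr1 and Expr1 → α Expr1 | ε.

Expr -> y x Expr1 | x Term Expr1 | y Expr Expr1 | z z Expr1; Term -> x x | Expr Term z | z | y Expr x; Expr1 -> y Term Expr1 | Expr Term Expr1 | ε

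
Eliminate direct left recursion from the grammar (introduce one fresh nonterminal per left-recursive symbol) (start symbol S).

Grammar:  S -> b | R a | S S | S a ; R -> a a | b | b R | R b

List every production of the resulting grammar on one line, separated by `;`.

S, R are directly left-recursive.
For S: α = {S, a}, β = {b, R a}. Rewrite as S → β S' and S' → α S' | ε.
For R: α = {b}, β = {a a, b, b R}. Rewrite as R → β R' and R' → α R' | ε.

S -> b S' | R a S'; R -> a a R' | b R' | b R R'; S' -> S S' | a S' | epsilon; R' -> b R' | epsilon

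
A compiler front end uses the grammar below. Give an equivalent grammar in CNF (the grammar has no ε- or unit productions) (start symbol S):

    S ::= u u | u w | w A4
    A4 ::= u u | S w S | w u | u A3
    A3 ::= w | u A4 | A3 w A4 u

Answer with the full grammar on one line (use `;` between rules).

S ::= X1 X1 | X1 X2 | X2 A4; A4 ::= X1 X1 | S Y1 | X2 X1 | X1 A3; A3 ::= w | X1 A4 | A3 Y2; X1 ::= u; X2 ::= w; Y1 ::= X2 S; Y2 ::= X2 Y3; Y3 ::= A4 X1

Introduce a nonterminal for each terminal appearing in a rule of length ≥ 2: X1 → u, X2 → w.
Binarize each right-hand side of length ≥ 3 by chaining fresh nonterminals (Y1, Y2, …): affected rules were A4 → S X2 S; A3 → A3 X2 A4 X1.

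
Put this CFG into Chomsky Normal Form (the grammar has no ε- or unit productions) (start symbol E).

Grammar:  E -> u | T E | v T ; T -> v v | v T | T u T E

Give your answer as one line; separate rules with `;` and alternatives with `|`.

E -> u | T E | X1 T; T -> X1 X1 | X1 T | T Y1; X1 -> v; X2 -> u; Y1 -> X2 Y2; Y2 -> T E

Introduce a nonterminal for each terminal appearing in a rule of length ≥ 2: X1 → v, X2 → u.
Binarize each right-hand side of length ≥ 3 by chaining fresh nonterminals (Y1, Y2, …): affected rules were T → T X2 T E.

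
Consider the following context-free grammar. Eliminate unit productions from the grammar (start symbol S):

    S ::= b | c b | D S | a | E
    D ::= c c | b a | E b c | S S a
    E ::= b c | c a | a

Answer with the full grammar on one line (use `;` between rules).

S ::= b c | c a | a | b | c b | D S; D ::= c c | b a | E b c | S S a; E ::= b c | c a | a

Unit pairs: S ⇒* {E}.
Replace each nonterminal's rules with the union of the non-unit rules of every nonterminal it unit-derives.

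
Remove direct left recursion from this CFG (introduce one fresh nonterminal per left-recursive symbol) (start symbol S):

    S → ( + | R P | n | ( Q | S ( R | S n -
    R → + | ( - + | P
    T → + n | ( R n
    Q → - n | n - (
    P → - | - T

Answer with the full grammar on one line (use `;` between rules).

S → ( + S' | R P S' | n S' | ( Q S'; R → + | ( - + | P; T → + n | ( R n; Q → - n | n - (; P → - | - T; S' → ( R S' | n - S' | eps

Left recursion appears on S.
For S: α = {( R, n -}, β = {( +, R P, n, ( Q}. Rewrite as S → β S' and S' → α S' | ε.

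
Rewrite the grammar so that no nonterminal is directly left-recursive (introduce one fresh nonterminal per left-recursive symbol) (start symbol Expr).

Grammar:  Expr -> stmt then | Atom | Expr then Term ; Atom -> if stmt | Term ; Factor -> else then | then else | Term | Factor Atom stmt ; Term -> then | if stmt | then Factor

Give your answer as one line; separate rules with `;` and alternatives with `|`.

Expr -> stmt then Expr1 | Atom Expr1; Atom -> if stmt | Term; Factor -> else then Factor1 | then else Factor1 | Term Factor1; Term -> then | if stmt | then Factor; Expr1 -> then Term Expr1 | ε; Factor1 -> Atom stmt Factor1 | ε

Left recursion appears on Expr, Factor.
For Expr: α = {then Term}, β = {stmt then, Atom}. Rewrite as Expr → β Expr1 and Expr1 → α Expr1 | ε.
For Factor: α = {Atom stmt}, β = {else then, then else, Term}. Rewrite as Factor → β Factor1 and Factor1 → α Factor1 | ε.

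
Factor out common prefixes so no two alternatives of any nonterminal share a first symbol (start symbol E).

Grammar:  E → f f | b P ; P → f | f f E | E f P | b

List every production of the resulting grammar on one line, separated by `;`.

P has alternatives sharing prefix 'f': factor to P → f P' with P' → ε | f E.

E → f f | b P; P → E f P | b | f P'; P' → ε | f E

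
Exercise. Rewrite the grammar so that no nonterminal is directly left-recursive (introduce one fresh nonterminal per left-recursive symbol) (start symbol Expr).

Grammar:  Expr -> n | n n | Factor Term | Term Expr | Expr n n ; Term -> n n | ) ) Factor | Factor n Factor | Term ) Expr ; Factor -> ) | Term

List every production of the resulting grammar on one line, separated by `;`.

Left recursion appears on Expr, Term.
For Expr: α = {n n}, β = {n, n n, Factor Term, Term Expr}. Rewrite as Expr → β Expr1 and Expr1 → α Expr1 | ε.
For Term: α = {) Expr}, β = {n n, ) ) Factor, Factor n Factor}. Rewrite as Term → β Term1 and Term1 → α Term1 | ε.

Expr -> n Expr1 | n n Expr1 | Factor Term Expr1 | Term Expr Expr1; Term -> n n Term1 | ) ) Factor Term1 | Factor n Factor Term1; Factor -> ) | Term; Expr1 -> n n Expr1 | ε; Term1 -> ) Expr Term1 | ε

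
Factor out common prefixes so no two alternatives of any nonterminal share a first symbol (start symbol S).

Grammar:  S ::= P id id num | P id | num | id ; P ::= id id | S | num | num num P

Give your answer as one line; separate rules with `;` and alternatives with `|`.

S has alternatives sharing prefix 'P id': factor to S → P id S' with S' → id num | ε.
P has alternatives sharing prefix 'num': factor to P → num P' with P' → ε | num P.

S ::= num | id | P id S'; P ::= id id | S | num P'; S' ::= id num | ε; P' ::= ε | num P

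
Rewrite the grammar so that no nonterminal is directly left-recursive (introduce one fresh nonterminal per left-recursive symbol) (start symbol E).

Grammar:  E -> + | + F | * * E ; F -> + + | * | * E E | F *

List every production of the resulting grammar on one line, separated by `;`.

E -> + | + F | * * E; F -> + + F' | * F' | * E E F'; F' -> * F' | ε

Directly left-recursive nonterminal: F.
For F: α = {*}, β = {+ +, *, * E E}. Rewrite as F → β F' and F' → α F' | ε.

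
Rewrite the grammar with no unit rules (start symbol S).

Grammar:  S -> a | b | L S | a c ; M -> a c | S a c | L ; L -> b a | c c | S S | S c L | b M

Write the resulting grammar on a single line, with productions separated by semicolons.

Unit pairs: M ⇒* {L}.
For every A with A ⇒* B via unit rules, add B's non-unit alternatives to A; then delete every rule of the form X → Y.

S -> a | b | L S | a c; M -> b a | c c | S S | S c L | b M | a c | S a c; L -> b a | c c | S S | S c L | b M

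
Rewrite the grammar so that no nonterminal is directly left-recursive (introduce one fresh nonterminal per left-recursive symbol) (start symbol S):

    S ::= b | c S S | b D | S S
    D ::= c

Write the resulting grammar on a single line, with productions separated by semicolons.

S is directly left-recursive.
For S: α = {S}, β = {b, c S S, b D}. Rewrite as S → β S' and S' → α S' | ε.

S ::= b S' | c S S S' | b D S'; D ::= c; S' ::= S S' | ε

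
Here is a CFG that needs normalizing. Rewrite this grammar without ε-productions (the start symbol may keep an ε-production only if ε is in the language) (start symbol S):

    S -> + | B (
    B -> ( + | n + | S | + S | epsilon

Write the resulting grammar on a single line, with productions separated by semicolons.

S -> + | B ( | (; B -> ( + | n + | S | + S

The nullable symbols are {B}.
ε ∉ L(G), so no ε-production is kept.
Add the nullable-subset variants: S → B ( gives B ( | (.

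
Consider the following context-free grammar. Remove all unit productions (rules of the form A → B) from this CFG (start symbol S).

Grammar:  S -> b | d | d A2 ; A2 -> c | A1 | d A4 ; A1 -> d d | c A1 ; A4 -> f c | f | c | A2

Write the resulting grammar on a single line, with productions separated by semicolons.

S -> b | d | d A2; A2 -> c | d A4 | d d | c A1; A1 -> d d | c A1; A4 -> f c | f | c | d A4 | d d | c A1

Unit pairs: A2 ⇒* {A1}; A4 ⇒* {A1, A2}.
For every A with A ⇒* B via unit rules, add B's non-unit alternatives to A; then delete every rule of the form X → Y.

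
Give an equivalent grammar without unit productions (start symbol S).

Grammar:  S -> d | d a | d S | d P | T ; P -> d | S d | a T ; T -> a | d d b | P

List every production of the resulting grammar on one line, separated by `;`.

Unit pairs: S ⇒* {P, T}; T ⇒* {P}.
Replace each nonterminal's rules with the union of the non-unit rules of every nonterminal it unit-derives.

S -> d | d a | d S | d P | S d | a T | a | d d b; P -> d | S d | a T; T -> d | S d | a T | a | d d b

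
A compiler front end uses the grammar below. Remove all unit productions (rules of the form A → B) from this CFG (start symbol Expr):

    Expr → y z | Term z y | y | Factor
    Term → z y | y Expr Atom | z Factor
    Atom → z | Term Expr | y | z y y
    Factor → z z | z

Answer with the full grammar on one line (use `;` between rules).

Expr → z z | z | y z | Term z y | y; Term → z y | y Expr Atom | z Factor; Atom → z | Term Expr | y | z y y; Factor → z z | z

Unit pairs: Expr ⇒* {Factor}.
For every A with A ⇒* B via unit rules, add B's non-unit alternatives to A; then delete every rule of the form X → Y.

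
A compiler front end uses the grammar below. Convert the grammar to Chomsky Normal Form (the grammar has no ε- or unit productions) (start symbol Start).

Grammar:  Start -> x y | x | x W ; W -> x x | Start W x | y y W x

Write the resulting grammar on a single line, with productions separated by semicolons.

Start -> X1 X2 | x | X1 W; W -> X1 X1 | Start Y1 | X2 Y2; X1 -> x; X2 -> y; Y1 -> W X1; Y2 -> X2 Y3; Y3 -> W X1

Introduce a nonterminal for each terminal appearing in a rule of length ≥ 2: X1 → x, X2 → y.
Binarize each right-hand side of length ≥ 3 by chaining fresh nonterminals (Y1, Y2, …): affected rules were W → Start W X1; W → X2 X2 W X1.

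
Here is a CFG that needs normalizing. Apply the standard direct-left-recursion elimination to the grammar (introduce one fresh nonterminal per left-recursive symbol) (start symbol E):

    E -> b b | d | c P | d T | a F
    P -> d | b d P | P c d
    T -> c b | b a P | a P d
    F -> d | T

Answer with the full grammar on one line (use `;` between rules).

P is directly left-recursive.
For P: α = {c d}, β = {d, b d P}. Rewrite as P → β P' and P' → α P' | ε.

E -> b b | d | c P | d T | a F; P -> d P' | b d P P'; T -> c b | b a P | a P d; F -> d | T; P' -> c d P' | epsilon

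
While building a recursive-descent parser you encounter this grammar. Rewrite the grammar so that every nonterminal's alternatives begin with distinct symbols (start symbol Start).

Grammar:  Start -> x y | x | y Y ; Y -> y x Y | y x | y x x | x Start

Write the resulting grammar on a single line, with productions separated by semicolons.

Start has alternatives sharing prefix 'x': factor to Start → x Start1 with Start1 → y | ε.
Y has alternatives sharing prefix 'y x': factor to Y → y x Y1 with Y1 → Y | ε | x.

Start -> y Y | x Start1; Y -> x Start | y x Y1; Start1 -> y | ε; Y1 -> Y | ε | x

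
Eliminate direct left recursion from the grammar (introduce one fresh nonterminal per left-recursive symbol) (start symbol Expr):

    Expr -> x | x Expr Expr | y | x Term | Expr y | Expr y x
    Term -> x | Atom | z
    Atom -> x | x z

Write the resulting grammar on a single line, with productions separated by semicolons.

Expr -> x Expr1 | x Expr Expr Expr1 | y Expr1 | x Term Expr1; Term -> x | Atom | z; Atom -> x | x z; Expr1 -> y Expr1 | y x Expr1 | epsilon

Expr is directly left-recursive.
For Expr: α = {y, y x}, β = {x, x Expr Expr, y, x Term}. Rewrite as Expr → β Expr1 and Expr1 → α Expr1 | ε.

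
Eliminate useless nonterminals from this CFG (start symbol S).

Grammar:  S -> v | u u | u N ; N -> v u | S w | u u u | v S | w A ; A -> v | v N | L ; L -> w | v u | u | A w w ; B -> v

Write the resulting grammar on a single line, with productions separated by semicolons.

S -> v | u u | u N; N -> v u | S w | u u u | v S | w A; A -> v | v N | L; L -> w | v u | u | A w w

Generating nonterminals: {A, B, L, N, S}.
Reachable from S after that: {A, L, N, S}.
Removed useless symbols: {B} and every production mentioning them.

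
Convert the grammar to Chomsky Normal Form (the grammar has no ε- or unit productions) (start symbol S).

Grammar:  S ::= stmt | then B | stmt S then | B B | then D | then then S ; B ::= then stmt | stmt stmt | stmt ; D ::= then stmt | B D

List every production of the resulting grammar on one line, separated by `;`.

Introduce a nonterminal for each terminal appearing in a rule of length ≥ 2: X1 → then, X2 → stmt.
Binarize each right-hand side of length ≥ 3 by chaining fresh nonterminals (Y1, Y2, …): affected rules were S → X2 S X1; S → X1 X1 S.

S ::= stmt | X1 B | X2 Y1 | B B | X1 D | X1 Y2; B ::= X1 X2 | X2 X2 | stmt; D ::= X1 X2 | B D; X1 ::= then; X2 ::= stmt; Y1 ::= S X1; Y2 ::= X1 S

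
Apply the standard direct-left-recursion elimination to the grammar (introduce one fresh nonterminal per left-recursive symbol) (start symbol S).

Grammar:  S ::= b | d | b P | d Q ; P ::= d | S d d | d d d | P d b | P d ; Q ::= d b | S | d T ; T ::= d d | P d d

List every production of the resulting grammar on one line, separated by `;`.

S ::= b | d | b P | d Q; P ::= d P' | S d d P' | d d d P'; Q ::= d b | S | d T; T ::= d d | P d d; P' ::= d b P' | d P' | ε

Left recursion appears on P.
For P: α = {d b, d}, β = {d, S d d, d d d}. Rewrite as P → β P' and P' → α P' | ε.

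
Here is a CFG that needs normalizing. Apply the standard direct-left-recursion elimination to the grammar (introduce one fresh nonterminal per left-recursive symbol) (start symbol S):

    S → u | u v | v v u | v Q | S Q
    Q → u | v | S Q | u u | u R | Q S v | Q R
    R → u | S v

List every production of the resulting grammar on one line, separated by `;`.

S → u S' | u v S' | v v u S' | v Q S'; Q → u Q' | v Q' | S Q Q' | u u Q' | u R Q'; R → u | S v; S' → Q S' | ε; Q' → S v Q' | R Q' | ε

Directly left-recursive nonterminals: S, Q.
For S: α = {Q}, β = {u, u v, v v u, v Q}. Rewrite as S → β S' and S' → α S' | ε.
For Q: α = {S v, R}, β = {u, v, S Q, u u, u R}. Rewrite as Q → β Q' and Q' → α Q' | ε.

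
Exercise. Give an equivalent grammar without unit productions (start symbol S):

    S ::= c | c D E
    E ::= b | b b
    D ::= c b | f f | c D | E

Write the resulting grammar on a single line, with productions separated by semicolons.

Unit pairs: D ⇒* {E}.
For every A with A ⇒* B via unit rules, add B's non-unit alternatives to A; then delete every rule of the form X → Y.

S ::= c | c D E; E ::= b | b b; D ::= b | b b | c b | f f | c D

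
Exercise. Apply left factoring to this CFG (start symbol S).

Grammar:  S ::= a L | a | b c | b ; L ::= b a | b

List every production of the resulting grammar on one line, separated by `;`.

S ::= a S' | b S''; L ::= b L'; S' ::= L | ε; S'' ::= c | ε; L' ::= a | ε

S has alternatives sharing prefix 'a': factor to S → a S' with S' → L | ε.
S has alternatives sharing prefix 'b': factor to S → b S'' with S'' → c | ε.
L has alternatives sharing prefix 'b': factor to L → b L' with L' → a | ε.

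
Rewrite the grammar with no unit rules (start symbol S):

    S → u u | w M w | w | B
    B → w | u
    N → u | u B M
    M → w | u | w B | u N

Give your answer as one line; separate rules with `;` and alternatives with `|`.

S → w | u | u u | w M w; B → w | u; N → u | u B M; M → w | u | w B | u N

Unit pairs: S ⇒* {B}.
Replace each nonterminal's rules with the union of the non-unit rules of every nonterminal it unit-derives.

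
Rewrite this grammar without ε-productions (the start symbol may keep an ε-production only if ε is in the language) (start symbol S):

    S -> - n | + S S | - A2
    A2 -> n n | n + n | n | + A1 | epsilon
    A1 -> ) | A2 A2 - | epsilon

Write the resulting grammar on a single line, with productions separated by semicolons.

S -> - n | + S S | - A2 | -; A2 -> n n | n + n | n | + A1 | +; A1 -> ) | A2 A2 - | A2 - | -

The nullable symbols are {A1, A2}.
ε ∉ L(G), so no ε-production is kept.
Add the nullable-subset variants: S → - A2 gives - A2 | -. A2 → + A1 gives + A1 | +. A1 → A2 A2 - gives A2 A2 - | A2 - | -.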